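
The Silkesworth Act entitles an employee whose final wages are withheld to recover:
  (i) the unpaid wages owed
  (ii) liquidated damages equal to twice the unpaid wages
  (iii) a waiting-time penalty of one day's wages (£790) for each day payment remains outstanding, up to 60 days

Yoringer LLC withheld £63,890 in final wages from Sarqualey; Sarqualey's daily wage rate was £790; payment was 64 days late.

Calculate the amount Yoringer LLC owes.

Total award: £239,070

Doubled: 2 × £63,890 = £127,780
Penalty days: min(64, 60) = 60
Waiting-time penalty: 60 × £790 = £47,400
Total award: £63,890 + £127,780 + £47,400 = £239,070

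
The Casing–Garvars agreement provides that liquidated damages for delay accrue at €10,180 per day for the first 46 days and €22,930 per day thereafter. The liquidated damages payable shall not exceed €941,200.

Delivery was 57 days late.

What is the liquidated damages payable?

First 46 days: 46 × €10,180 = €468,280
Remaining days: (57 − 46) × €22,930 = €252,230
Accrued per-day damages: €468,280 + €252,230 = €720,510
Cap at €941,200: €720,510 is within the cap, no reduction.

€720,510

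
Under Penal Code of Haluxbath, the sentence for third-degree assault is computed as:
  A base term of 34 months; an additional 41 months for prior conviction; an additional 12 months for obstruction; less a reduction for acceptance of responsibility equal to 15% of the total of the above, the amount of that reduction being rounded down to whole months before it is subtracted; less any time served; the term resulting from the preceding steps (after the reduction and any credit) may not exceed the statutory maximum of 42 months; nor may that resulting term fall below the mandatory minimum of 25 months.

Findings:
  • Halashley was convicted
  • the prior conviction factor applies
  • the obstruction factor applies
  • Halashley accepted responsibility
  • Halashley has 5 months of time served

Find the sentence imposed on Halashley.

Prior conviction enhancement: +41 months
Obstruction enhancement: +12 months
Adjusted term: 34 months + 41 months + 12 months = 87 months
Acceptance of responsibility reduction: 15% of 87 months = 13 months (rounded down)
After reduction: 87 − 13 = 74 months
Less time served: 74 months − 5 months = 69 months
Cap at 42 months: 69 months exceeds the cap → 42 months
Minimum 25 months: 42 months meets the minimum, no increase.

42 months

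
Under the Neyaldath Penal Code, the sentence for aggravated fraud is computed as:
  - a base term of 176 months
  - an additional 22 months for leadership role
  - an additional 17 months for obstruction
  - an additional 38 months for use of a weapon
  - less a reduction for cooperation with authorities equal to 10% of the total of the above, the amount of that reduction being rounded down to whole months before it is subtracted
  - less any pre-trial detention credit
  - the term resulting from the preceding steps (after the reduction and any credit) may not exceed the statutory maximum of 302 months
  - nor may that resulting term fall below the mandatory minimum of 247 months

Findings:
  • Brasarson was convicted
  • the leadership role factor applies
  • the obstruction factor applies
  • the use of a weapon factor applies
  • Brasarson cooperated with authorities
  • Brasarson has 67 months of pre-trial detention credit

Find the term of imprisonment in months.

Leadership role enhancement: +22 months
Obstruction enhancement: +17 months
Use of a weapon enhancement: +38 months
Adjusted term: 176 months + 22 months + 17 months + 38 months = 253 months
Cooperation with authorities reduction: 10% of 253 months = 25 months (rounded down)
After reduction: 253 − 25 = 228 months
Less pre-trial detention credit: 228 months − 67 months = 161 months
Cap at 302 months: 161 months is within the cap, no reduction.
Minimum 247 months: 161 months is below the minimum → 247 months

247 months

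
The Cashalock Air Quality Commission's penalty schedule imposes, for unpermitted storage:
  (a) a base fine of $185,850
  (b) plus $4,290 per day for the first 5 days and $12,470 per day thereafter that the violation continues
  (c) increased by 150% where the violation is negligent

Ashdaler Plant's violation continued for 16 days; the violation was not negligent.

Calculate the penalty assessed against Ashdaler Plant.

First 5 days: 5 × $4,290 = $21,450
Remaining days: (16 − 5) × $12,470 = $137,170
Per-day component: $21,450 + $137,170 = $158,620
Base plus per-day: $185,850 + $158,620 = $344,470
The violation was not negligent: no 150% increase.

$344,470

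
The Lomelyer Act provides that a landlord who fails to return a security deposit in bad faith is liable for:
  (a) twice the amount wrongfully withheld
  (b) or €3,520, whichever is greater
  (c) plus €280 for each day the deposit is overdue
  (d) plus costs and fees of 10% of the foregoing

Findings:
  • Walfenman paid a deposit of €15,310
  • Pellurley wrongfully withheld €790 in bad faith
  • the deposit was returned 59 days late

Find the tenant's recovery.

€22,044

Doubled: 2 × €790 = €1,580
Minimum €3,520: €1,580 is below the minimum → €3,520
Late-return penalty: 59 × €280 = €16,520
Damages plus late penalty: €3,520 + €16,520 = €20,040
Costs and fees: 10% of €20,040 = €2,004
Total recovery: €20,040 + €2,004 = €22,044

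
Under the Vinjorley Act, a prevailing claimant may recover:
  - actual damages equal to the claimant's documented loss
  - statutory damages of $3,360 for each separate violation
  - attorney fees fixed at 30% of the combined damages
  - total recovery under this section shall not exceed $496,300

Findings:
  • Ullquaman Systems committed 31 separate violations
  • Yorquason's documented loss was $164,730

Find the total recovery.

$349,557

Statutory damages: 31 × $3,360 = $104,160
Combined damages: $164,730 + $104,160 = $268,890
Attorney fees: 30% of $268,890 = $80,667
Total before cap: $268,890 + $80,667 = $349,557
Cap at $496,300: $349,557 is within the cap, no reduction.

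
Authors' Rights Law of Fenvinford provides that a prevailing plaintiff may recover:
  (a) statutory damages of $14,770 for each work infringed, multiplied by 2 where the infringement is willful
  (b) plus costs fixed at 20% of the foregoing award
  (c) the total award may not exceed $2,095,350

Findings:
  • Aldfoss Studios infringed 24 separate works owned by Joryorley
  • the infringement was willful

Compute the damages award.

Statutory damages: 24 × $14,770 = $354,480
Doubled: 2 × $354,480 = $708,960
Costs: 20% of $708,960 = $141,792
Award plus costs: $708,960 + $141,792 = $850,752
Cap at $2,095,350: $850,752 is within the cap, no reduction.

Award: $850,752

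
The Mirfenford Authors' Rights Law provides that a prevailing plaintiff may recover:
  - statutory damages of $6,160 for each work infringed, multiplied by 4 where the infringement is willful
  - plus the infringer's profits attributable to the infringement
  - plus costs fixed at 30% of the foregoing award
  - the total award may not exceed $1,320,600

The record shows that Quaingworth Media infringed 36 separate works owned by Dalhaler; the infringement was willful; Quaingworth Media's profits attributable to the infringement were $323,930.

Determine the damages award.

Statutory damages: 36 × $6,160 = $221,760
Multiplied by 4: 4 × $221,760 = $887,040
Combined award: $887,040 + $323,930 = $1,210,970
Costs: 30% of $1,210,970 = $363,291
Award plus costs: $1,210,970 + $363,291 = $1,574,261
Cap at $1,320,600: $1,574,261 exceeds the cap → $1,320,600

$1,320,600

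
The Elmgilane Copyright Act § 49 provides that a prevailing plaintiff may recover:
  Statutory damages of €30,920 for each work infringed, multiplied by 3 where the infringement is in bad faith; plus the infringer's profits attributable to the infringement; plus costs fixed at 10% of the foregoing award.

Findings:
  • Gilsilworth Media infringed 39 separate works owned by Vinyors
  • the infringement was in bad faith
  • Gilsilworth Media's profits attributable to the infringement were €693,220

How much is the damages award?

€4,741,946

Statutory damages: 39 × €30,920 = €1,205,880
Trebled: 3 × €1,205,880 = €3,617,640
Combined award: €3,617,640 + €693,220 = €4,310,860
Costs: 10% of €4,310,860 = €431,086
Award plus costs: €4,310,860 + €431,086 = €4,741,946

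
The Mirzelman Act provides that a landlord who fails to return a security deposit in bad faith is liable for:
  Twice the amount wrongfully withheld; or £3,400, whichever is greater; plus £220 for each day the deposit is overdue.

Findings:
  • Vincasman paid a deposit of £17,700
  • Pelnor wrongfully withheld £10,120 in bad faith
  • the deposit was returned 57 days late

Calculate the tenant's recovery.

Doubled: 2 × £10,120 = £20,240
Minimum £3,400: £20,240 meets the minimum, no increase.
Late-return penalty: 57 × £220 = £12,540
Damages plus late penalty: £20,240 + £12,540 = £32,780

£32,780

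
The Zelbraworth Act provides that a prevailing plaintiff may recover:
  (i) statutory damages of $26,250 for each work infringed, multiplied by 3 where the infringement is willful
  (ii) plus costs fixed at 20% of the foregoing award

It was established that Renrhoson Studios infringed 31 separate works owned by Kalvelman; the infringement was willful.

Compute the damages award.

Statutory damages: 31 × $26,250 = $813,750
Trebled: 3 × $813,750 = $2,441,250
Costs: 20% of $2,441,250 = $488,250
Award plus costs: $2,441,250 + $488,250 = $2,929,500

$2,929,500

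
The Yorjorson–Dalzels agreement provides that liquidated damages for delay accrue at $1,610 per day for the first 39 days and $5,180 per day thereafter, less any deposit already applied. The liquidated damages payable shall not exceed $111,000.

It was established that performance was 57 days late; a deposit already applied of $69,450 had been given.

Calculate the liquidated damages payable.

First 39 days: 39 × $1,610 = $62,790
Remaining days: (57 − 39) × $5,180 = $93,240
Accrued per-day damages: $62,790 + $93,240 = $156,030
Less deposit already applied: $156,030 − $69,450 = $86,580
Cap at $111,000: $86,580 is within the cap, no reduction.

$86,580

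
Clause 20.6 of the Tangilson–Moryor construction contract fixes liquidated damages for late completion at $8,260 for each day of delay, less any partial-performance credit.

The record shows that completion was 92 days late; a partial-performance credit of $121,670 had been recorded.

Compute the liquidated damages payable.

$638,250

Per-day damages: 92 × $8,260 = $759,920
Less partial-performance credit: $759,920 − $121,670 = $638,250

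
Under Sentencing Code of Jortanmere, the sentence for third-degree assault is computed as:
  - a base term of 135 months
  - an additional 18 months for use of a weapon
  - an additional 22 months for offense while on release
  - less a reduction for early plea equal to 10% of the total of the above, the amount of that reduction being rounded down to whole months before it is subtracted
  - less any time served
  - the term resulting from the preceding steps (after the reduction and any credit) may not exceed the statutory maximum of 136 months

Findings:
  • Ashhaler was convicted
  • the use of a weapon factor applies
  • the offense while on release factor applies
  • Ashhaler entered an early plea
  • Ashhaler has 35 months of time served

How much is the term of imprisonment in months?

123 months

Use of a weapon enhancement: +18 months
Offense while on release enhancement: +22 months
Adjusted term: 135 months + 18 months + 22 months = 175 months
Early plea reduction: 10% of 175 months = 17 months (rounded down)
After reduction: 175 − 17 = 158 months
Less time served: 158 months − 35 months = 123 months
Cap at 136 months: 123 months is within the cap, no reduction.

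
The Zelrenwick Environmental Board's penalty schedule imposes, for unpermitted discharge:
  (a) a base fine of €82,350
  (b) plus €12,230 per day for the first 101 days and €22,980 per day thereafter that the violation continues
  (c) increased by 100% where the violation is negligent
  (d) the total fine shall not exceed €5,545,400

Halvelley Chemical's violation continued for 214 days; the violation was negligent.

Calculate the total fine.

First 101 days: 101 × €12,230 = €1,235,230
Remaining days: (214 − 101) × €22,980 = €2,596,740
Per-day component: €1,235,230 + €2,596,740 = €3,831,970
Base plus per-day: €82,350 + €3,831,970 = €3,914,320
Enhancement: 100% of €3,914,320 = €3,914,320
Enhanced fine: €3,914,320 + €3,914,320 = €7,828,640
Cap at €5,545,400: €7,828,640 exceeds the cap → €5,545,400

€5,545,400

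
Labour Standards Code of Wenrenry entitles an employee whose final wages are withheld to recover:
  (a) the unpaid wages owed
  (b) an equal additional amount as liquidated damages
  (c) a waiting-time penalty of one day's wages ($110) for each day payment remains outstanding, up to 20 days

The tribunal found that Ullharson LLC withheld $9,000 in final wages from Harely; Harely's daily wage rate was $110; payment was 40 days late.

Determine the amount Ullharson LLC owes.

Liquidated damages (equal amount): $9,000
Penalty days: min(40, 20) = 20
Waiting-time penalty: 20 × $110 = $2,200
Total award: $9,000 + $9,000 + $2,200 = $20,200

Total award: $20,200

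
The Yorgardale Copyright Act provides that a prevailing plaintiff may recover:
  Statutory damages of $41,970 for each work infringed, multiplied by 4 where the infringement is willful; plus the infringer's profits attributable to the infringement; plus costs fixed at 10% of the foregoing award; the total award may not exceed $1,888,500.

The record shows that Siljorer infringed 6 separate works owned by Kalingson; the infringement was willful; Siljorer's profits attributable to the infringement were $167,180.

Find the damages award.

Award: $1,291,906

Statutory damages: 6 × $41,970 = $251,820
Multiplied by 4: 4 × $251,820 = $1,007,280
Combined award: $1,007,280 + $167,180 = $1,174,460
Costs: 10% of $1,174,460 = $117,446
Award plus costs: $1,174,460 + $117,446 = $1,291,906
Cap at $1,888,500: $1,291,906 is within the cap, no reduction.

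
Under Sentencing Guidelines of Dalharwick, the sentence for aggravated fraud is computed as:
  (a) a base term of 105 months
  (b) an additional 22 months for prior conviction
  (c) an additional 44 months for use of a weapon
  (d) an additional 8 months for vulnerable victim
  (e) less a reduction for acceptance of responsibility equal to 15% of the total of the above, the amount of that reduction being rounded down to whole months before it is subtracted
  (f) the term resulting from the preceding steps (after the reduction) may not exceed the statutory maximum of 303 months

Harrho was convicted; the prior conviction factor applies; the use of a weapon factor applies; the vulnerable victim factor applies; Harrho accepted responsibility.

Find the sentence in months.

Sentence: 153 months

Prior conviction enhancement: +22 months
Use of a weapon enhancement: +44 months
Vulnerable victim enhancement: +8 months
Adjusted term: 105 months + 22 months + 44 months + 8 months = 179 months
Acceptance of responsibility reduction: 15% of 179 months = 26 months (rounded down)
After reduction: 179 − 26 = 153 months
Cap at 303 months: 153 months is within the cap, no reduction.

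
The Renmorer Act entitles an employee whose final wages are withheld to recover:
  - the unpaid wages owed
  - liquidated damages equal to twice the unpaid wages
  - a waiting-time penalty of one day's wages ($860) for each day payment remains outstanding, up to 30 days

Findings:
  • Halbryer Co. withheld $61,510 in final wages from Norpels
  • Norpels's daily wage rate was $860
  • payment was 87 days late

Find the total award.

$210,330

Doubled: 2 × $61,510 = $123,020
Penalty days: min(87, 30) = 30
Waiting-time penalty: 30 × $860 = $25,800
Total award: $61,510 + $123,020 + $25,800 = $210,330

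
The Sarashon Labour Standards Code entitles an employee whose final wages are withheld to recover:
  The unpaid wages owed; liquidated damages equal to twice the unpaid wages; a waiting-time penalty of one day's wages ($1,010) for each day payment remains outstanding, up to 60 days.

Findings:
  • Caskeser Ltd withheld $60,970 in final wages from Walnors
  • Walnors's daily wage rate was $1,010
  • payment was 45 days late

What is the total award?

$228,360

Doubled: 2 × $60,970 = $121,940
Penalty days: min(45, 60) = 45
Waiting-time penalty: 45 × $1,010 = $45,450
Total award: $60,970 + $121,940 + $45,450 = $228,360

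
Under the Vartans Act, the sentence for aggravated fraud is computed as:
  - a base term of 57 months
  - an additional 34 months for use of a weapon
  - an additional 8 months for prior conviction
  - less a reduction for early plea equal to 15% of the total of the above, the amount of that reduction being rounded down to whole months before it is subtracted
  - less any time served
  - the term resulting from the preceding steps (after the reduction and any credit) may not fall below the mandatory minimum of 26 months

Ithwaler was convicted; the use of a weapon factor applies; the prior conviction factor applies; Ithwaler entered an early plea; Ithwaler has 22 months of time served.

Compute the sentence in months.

Sentence: 63 months

Use of a weapon enhancement: +34 months
Prior conviction enhancement: +8 months
Adjusted term: 57 months + 34 months + 8 months = 99 months
Early plea reduction: 15% of 99 months = 14 months (rounded down)
After reduction: 99 − 14 = 85 months
Less time served: 85 months − 22 months = 63 months
Minimum 26 months: 63 months meets the minimum, no increase.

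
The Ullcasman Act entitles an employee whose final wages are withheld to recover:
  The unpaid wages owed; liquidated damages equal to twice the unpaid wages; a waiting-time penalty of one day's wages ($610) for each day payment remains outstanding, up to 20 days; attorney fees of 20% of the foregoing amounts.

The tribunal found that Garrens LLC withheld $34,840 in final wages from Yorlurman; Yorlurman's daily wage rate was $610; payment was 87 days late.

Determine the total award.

$140,064

Doubled: 2 × $34,840 = $69,680
Penalty days: min(87, 20) = 20
Waiting-time penalty: 20 × $610 = $12,200
Subtotal: $34,840 + $69,680 + $12,200 = $116,720
Attorney fees: 20% of $116,720 = $23,344
Total award: $116,720 + $23,344 = $140,064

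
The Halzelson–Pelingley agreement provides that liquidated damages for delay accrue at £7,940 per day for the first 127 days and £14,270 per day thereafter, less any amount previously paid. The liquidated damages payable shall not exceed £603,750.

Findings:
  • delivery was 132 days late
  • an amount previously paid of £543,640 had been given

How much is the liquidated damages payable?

First 127 days: 127 × £7,940 = £1,008,380
Remaining days: (132 − 127) × £14,270 = £71,350
Accrued per-day damages: £1,008,380 + £71,350 = £1,079,730
Less amount previously paid: £1,079,730 − £543,640 = £536,090
Cap at £603,750: £536,090 is within the cap, no reduction.

£536,090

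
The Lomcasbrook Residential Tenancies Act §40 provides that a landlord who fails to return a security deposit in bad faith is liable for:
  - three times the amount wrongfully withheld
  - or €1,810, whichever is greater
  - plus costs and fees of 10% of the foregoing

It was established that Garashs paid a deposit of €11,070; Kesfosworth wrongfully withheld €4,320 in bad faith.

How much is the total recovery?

Trebled: 3 × €4,320 = €12,960
Minimum €1,810: €12,960 meets the minimum, no increase.
Costs and fees: 10% of €12,960 = €1,296
Total recovery: €12,960 + €1,296 = €14,256

€14,256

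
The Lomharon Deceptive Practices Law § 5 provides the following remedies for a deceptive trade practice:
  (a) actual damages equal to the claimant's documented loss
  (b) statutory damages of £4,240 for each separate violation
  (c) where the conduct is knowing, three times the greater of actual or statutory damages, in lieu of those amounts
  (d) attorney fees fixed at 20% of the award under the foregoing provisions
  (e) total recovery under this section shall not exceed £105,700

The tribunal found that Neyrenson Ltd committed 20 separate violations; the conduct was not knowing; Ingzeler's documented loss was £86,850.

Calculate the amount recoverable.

Statutory damages: 20 × £4,240 = £84,800
Conduct not knowing: the in-lieu enhancement does not apply.
Actual plus statutory damages: £86,850 + £84,800 = £171,650
Attorney fees: 20% of £171,650 = £34,330
Total before cap: £171,650 + £34,330 = £205,980
Cap at £105,700: £205,980 exceeds the cap → £105,700

£105,700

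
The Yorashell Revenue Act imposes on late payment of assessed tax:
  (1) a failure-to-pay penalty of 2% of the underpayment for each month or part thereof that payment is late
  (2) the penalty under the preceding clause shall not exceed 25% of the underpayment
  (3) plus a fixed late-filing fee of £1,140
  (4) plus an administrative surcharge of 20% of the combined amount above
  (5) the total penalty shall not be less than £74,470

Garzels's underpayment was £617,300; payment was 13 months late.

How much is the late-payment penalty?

Accrued rate: 2% × 13 = 26%, capped at 25% → 25%
Failure-to-pay penalty: 25% of £617,300 = £154,325
Penalty before surcharge: £154,325 + £1,140 = £155,465
Administrative surcharge: 20% of £155,465 = £31,093
Total penalty: £155,465 + £31,093 = £186,558
Minimum £74,470: £186,558 meets the minimum, no increase.

£186,558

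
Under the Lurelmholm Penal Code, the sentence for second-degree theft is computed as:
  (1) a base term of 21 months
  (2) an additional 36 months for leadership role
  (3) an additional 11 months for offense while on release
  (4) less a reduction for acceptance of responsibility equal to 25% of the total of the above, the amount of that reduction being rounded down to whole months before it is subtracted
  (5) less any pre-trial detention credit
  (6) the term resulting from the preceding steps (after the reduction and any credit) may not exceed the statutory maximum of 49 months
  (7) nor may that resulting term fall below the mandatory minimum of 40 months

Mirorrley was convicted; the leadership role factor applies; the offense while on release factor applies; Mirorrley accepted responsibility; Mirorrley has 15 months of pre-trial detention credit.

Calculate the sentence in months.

Leadership role enhancement: +36 months
Offense while on release enhancement: +11 months
Adjusted term: 21 months + 36 months + 11 months = 68 months
Acceptance of responsibility reduction: 25% of 68 months = 17 months (rounded down)
After reduction: 68 − 17 = 51 months
Less pre-trial detention credit: 51 months − 15 months = 36 months
Cap at 49 months: 36 months is within the cap, no reduction.
Minimum 40 months: 36 months is below the minimum → 40 months

40 months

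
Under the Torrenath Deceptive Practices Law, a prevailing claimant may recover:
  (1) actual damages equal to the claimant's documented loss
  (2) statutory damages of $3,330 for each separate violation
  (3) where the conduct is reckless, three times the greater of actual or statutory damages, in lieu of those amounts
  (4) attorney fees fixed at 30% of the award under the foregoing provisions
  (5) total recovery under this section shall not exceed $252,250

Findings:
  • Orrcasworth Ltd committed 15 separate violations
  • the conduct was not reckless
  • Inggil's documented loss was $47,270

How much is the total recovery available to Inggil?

Statutory damages: 15 × $3,330 = $49,950
Conduct not reckless: the in-lieu enhancement does not apply.
Actual plus statutory damages: $47,270 + $49,950 = $97,220
Attorney fees: 30% of $97,220 = $29,166
Total before cap: $97,220 + $29,166 = $126,386
Cap at $252,250: $126,386 is within the cap, no reduction.

Total recovery: $126,386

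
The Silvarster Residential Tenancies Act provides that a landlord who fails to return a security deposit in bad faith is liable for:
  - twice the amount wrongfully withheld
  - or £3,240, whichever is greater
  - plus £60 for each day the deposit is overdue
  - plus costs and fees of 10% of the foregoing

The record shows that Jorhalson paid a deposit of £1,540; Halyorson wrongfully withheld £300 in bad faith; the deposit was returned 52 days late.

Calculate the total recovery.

Doubled: 2 × £300 = £600
Minimum £3,240: £600 is below the minimum → £3,240
Late-return penalty: 52 × £60 = £3,120
Damages plus late penalty: £3,240 + £3,120 = £6,360
Costs and fees: 10% of £6,360 = £636
Total recovery: £6,360 + £636 = £6,996

£6,996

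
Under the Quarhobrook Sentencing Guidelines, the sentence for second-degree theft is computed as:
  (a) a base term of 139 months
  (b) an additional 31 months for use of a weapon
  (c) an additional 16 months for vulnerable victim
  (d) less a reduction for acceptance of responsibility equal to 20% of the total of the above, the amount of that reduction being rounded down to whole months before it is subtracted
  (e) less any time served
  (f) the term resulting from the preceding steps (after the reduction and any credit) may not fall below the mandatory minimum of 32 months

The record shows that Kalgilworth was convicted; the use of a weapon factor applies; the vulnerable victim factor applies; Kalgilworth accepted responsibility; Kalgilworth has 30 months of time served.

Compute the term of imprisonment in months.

Use of a weapon enhancement: +31 months
Vulnerable victim enhancement: +16 months
Adjusted term: 139 months + 31 months + 16 months = 186 months
Acceptance of responsibility reduction: 20% of 186 months = 37 months (rounded down)
After reduction: 186 − 37 = 149 months
Less time served: 149 months − 30 months = 119 months
Minimum 32 months: 119 months meets the minimum, no increase.

119 months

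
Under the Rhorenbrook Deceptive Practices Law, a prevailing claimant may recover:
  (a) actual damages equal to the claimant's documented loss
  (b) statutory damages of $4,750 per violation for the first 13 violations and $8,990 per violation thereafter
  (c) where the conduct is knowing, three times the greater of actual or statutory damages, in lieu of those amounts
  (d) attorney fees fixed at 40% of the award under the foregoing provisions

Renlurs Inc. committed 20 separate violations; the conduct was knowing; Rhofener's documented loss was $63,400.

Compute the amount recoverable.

$523,656

First 13 violations: 13 × $4,750 = $61,750
Remaining violations: (20 − 13) × $8,990 = $62,930
Statutory damages: $61,750 + $62,930 = $124,680
Greater of actual damages ($63,400) or statutory damages ($124,680): $124,680
Trebled: 3 × $124,680 = $374,040
Attorney fees: 40% of $374,040 = $149,616
Total recovery: $374,040 + $149,616 = $523,656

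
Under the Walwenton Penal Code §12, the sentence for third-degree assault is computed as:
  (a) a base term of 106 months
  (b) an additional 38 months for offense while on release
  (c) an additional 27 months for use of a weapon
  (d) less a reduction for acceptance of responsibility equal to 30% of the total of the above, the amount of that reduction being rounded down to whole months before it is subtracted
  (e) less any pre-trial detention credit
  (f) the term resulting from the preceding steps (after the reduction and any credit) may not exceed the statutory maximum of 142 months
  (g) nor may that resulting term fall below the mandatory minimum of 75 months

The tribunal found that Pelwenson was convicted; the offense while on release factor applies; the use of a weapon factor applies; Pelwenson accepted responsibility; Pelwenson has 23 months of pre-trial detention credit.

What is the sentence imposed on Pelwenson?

97 months

Offense while on release enhancement: +38 months
Use of a weapon enhancement: +27 months
Adjusted term: 106 months + 38 months + 27 months = 171 months
Acceptance of responsibility reduction: 30% of 171 months = 51 months (rounded down)
After reduction: 171 − 51 = 120 months
Less pre-trial detention credit: 120 months − 23 months = 97 months
Cap at 142 months: 97 months is within the cap, no reduction.
Minimum 75 months: 97 months meets the minimum, no increase.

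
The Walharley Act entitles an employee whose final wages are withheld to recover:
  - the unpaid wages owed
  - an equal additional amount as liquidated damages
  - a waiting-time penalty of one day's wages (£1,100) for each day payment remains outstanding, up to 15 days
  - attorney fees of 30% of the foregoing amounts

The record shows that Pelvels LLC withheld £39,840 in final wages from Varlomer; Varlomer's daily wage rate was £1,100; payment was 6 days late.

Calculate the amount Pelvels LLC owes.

Liquidated damages (equal amount): £39,840
Penalty days: min(6, 15) = 6
Waiting-time penalty: 6 × £1,100 = £6,600
Subtotal: £39,840 + £39,840 + £6,600 = £86,280
Attorney fees: 30% of £86,280 = £25,884
Total award: £86,280 + £25,884 = £112,164

£112,164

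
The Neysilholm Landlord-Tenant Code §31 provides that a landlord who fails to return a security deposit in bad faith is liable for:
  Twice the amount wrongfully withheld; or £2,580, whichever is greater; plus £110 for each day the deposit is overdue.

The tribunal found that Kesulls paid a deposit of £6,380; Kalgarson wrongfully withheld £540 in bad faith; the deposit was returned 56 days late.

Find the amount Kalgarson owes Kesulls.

Doubled: 2 × £540 = £1,080
Minimum £2,580: £1,080 is below the minimum → £2,580
Late-return penalty: 56 × £110 = £6,160
Damages plus late penalty: £2,580 + £6,160 = £8,740

£8,740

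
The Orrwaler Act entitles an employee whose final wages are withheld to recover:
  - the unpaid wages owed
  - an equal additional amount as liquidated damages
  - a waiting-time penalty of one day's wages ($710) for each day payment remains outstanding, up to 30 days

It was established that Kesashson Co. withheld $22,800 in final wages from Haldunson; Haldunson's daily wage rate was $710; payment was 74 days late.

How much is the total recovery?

Liquidated damages (equal amount): $22,800
Penalty days: min(74, 30) = 30
Waiting-time penalty: 30 × $710 = $21,300
Total award: $22,800 + $22,800 + $21,300 = $66,900

$66,900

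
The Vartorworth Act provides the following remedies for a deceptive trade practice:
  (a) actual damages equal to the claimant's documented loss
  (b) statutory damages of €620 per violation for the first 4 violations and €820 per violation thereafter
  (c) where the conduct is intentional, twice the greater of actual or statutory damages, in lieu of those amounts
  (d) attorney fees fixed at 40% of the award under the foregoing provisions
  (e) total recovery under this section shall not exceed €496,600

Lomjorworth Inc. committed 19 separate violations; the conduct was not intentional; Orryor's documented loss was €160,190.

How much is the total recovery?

First 4 violations: 4 × €620 = €2,480
Remaining violations: (19 − 4) × €820 = €12,300
Statutory damages: €2,480 + €12,300 = €14,780
Conduct not intentional: the in-lieu enhancement does not apply.
Actual plus statutory damages: €160,190 + €14,780 = €174,970
Attorney fees: 40% of €174,970 = €69,988
Total before cap: €174,970 + €69,988 = €244,958
Cap at €496,600: €244,958 is within the cap, no reduction.

€244,958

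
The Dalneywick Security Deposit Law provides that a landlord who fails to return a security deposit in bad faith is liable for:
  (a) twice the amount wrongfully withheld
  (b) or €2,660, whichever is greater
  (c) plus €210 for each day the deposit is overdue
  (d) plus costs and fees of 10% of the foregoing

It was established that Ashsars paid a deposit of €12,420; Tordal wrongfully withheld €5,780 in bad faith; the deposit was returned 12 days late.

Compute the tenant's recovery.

€15,488

Doubled: 2 × €5,780 = €11,560
Minimum €2,660: €11,560 meets the minimum, no increase.
Late-return penalty: 12 × €210 = €2,520
Damages plus late penalty: €11,560 + €2,520 = €14,080
Costs and fees: 10% of €14,080 = €1,408
Total recovery: €14,080 + €1,408 = €15,488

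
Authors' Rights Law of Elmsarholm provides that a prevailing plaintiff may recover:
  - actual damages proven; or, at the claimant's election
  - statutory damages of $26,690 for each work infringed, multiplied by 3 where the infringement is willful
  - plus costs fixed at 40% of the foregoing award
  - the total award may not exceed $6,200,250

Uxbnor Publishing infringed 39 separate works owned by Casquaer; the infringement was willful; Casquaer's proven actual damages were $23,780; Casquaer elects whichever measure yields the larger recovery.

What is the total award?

$4,371,822

Statutory damages: 39 × $26,690 = $1,040,910
Trebled: 3 × $1,040,910 = $3,122,730
Greater of actual damages ($23,780) or enhanced statutory damages ($3,122,730): $3,122,730
Costs: 40% of $3,122,730 = $1,249,092
Award plus costs: $3,122,730 + $1,249,092 = $4,371,822
Cap at $6,200,250: $4,371,822 is within the cap, no reduction.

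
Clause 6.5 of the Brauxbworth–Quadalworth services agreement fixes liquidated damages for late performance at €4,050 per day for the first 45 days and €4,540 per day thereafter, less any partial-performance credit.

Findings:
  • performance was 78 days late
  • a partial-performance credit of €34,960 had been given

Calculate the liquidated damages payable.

€297,110

First 45 days: 45 × €4,050 = €182,250
Remaining days: (78 − 45) × €4,540 = €149,820
Accrued per-day damages: €182,250 + €149,820 = €332,070
Less partial-performance credit: €332,070 − €34,960 = €297,110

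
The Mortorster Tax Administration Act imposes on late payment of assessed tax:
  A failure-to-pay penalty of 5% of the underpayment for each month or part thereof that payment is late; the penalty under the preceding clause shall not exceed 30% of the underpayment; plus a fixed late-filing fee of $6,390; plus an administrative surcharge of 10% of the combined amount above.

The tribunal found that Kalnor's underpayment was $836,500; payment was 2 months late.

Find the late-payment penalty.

$99,044

Accrued rate: 5% × 2 = 10%, capped at 30% → 10%
Failure-to-pay penalty: 10% of $836,500 = $83,650
Penalty before surcharge: $83,650 + $6,390 = $90,040
Administrative surcharge: 10% of $90,040 = $9,004
Total penalty: $90,040 + $9,004 = $99,044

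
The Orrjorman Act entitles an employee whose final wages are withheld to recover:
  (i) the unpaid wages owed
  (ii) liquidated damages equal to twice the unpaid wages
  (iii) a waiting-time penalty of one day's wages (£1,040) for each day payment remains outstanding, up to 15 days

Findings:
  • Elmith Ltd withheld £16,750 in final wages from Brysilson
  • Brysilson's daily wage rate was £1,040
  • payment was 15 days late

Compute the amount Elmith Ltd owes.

£65,850

Doubled: 2 × £16,750 = £33,500
Penalty days: min(15, 15) = 15
Waiting-time penalty: 15 × £1,040 = £15,600
Total award: £16,750 + £33,500 + £15,600 = £65,850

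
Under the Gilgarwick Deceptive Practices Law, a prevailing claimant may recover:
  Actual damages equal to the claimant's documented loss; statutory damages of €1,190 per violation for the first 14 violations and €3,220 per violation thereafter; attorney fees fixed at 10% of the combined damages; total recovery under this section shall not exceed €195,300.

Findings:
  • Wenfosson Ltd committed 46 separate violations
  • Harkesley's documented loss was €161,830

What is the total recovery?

First 14 violations: 14 × €1,190 = €16,660
Remaining violations: (46 − 14) × €3,220 = €103,040
Statutory damages: €16,660 + €103,040 = €119,700
Combined damages: €161,830 + €119,700 = €281,530
Attorney fees: 10% of €281,530 = €28,153
Total before cap: €281,530 + €28,153 = €309,683
Cap at €195,300: €309,683 exceeds the cap → €195,300

€195,300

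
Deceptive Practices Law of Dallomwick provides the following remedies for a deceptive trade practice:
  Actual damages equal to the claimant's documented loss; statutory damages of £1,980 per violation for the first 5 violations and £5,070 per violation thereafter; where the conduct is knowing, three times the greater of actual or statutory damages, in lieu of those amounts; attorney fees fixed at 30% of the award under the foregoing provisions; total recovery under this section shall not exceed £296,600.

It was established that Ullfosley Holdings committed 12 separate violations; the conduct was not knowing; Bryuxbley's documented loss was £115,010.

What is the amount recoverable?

First 5 violations: 5 × £1,980 = £9,900
Remaining violations: (12 − 5) × £5,070 = £35,490
Statutory damages: £9,900 + £35,490 = £45,390
Conduct not knowing: the in-lieu enhancement does not apply.
Actual plus statutory damages: £115,010 + £45,390 = £160,400
Attorney fees: 30% of £160,400 = £48,120
Total before cap: £160,400 + £48,120 = £208,520
Cap at £296,600: £208,520 is within the cap, no reduction.

£208,520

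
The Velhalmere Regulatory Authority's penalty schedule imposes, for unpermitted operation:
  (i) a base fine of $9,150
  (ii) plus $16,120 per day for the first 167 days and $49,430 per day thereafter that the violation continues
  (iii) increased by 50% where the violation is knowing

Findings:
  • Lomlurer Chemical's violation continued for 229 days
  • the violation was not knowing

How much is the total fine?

Civil penalty: $5,765,850

First 167 days: 167 × $16,120 = $2,692,040
Remaining days: (229 − 167) × $49,430 = $3,064,660
Per-day component: $2,692,040 + $3,064,660 = $5,756,700
Base plus per-day: $9,150 + $5,756,700 = $5,765,850
The violation was not knowing: no 50% increase.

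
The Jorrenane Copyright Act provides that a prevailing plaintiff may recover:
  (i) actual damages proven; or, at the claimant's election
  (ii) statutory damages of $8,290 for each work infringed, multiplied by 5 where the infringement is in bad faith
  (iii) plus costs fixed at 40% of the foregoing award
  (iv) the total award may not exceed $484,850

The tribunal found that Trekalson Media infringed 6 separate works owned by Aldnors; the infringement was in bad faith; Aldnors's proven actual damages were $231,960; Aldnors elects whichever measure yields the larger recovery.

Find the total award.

Statutory damages: 6 × $8,290 = $49,740
Multiplied by 5: 5 × $49,740 = $248,700
Greater of actual damages ($231,960) or enhanced statutory damages ($248,700): $248,700
Costs: 40% of $248,700 = $99,480
Award plus costs: $248,700 + $99,480 = $348,180
Cap at $484,850: $348,180 is within the cap, no reduction.

$348,180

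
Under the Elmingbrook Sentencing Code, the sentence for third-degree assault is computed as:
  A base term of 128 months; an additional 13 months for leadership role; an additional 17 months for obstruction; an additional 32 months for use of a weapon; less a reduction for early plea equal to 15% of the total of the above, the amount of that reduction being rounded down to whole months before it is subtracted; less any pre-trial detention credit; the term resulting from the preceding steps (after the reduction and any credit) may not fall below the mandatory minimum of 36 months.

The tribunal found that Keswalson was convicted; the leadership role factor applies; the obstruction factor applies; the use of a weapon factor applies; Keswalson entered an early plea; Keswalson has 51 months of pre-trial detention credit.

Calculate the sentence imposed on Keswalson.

Leadership role enhancement: +13 months
Obstruction enhancement: +17 months
Use of a weapon enhancement: +32 months
Adjusted term: 128 months + 13 months + 17 months + 32 months = 190 months
Early plea reduction: 15% of 190 months = 28 months (rounded down)
After reduction: 190 − 28 = 162 months
Less pre-trial detention credit: 162 months − 51 months = 111 months
Minimum 36 months: 111 months meets the minimum, no increase.

111 months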